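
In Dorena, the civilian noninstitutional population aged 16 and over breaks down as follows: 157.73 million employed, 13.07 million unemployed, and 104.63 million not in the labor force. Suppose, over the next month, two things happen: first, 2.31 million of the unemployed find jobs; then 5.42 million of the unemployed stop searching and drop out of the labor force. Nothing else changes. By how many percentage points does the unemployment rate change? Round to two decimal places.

Initially, labor force = 157.73 + 13.07 = 170.80 million, so u = 13.07/170.80 = 7.65%.
After the first change, unemployed falls and employed rises by 2.31; labor force unchanged → E = 160.04, U = 10.76, labor force = 170.80 million.
After the second change, unemployed and labor force both fall by 5.42 → E = 160.04, U = 5.34, labor force = 165.38 million.
New unemployment rate = 5.34 / 165.38 = 3.23%.
Change = 3.23% − 7.65% = −4.42 percentage points.

The unemployment rate changes by −4.42 percentage points.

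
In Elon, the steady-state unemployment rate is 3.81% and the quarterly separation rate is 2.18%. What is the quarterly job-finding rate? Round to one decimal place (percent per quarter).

From u* = s/(s+f): f = s·(1−u)/u.
f = 2.18 × (1 − 0.0381) / 0.0381 = 2.0969 / 0.0381 ≈ 55.0% per quarter.

Job-finding rate ≈ 55.0% per quarter.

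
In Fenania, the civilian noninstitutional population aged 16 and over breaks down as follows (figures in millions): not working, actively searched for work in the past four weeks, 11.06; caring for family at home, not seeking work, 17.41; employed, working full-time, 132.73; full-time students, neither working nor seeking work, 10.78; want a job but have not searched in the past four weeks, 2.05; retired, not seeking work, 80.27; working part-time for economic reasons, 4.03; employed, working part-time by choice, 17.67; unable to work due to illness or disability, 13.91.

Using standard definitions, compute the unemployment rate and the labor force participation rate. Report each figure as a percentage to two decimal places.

Unemployment rate ≈ 6.68%; labor force participation rate ≈ 57.08%.

Employed = 132.73 + 4.03 + 17.67 = 154.43 million (anyone who worked, including part-time for economic reasons, counts as employed).
Unemployed = 11.06 million.
Labor force = 154.43 + 11.06 = 165.49 million.
Not in labor force = 17.41 + 10.78 + 2.05 + 80.27 + 13.91 = 124.42 million (those not working and not actively searching are outside the labor force — including those who want a job but have given up searching).
Civilian working-age population = 165.49 + 124.42 = 289.91 million.
Unemployment rate = 11.06 / 165.49 = 6.68%.
Labor force participation rate = 165.49 / 289.91 = 57.08%.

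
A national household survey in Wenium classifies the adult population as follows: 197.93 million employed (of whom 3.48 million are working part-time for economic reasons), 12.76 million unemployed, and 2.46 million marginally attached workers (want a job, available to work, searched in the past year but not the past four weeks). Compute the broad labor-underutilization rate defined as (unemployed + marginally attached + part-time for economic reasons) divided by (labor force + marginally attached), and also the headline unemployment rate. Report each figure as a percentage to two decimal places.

Broad underutilization rate ≈ 8.77%; headline unemployment rate ≈ 6.06%.

Labor force = 197.93 + 12.76 = 210.69 million.
Numerator = 12.76 + 2.46 + 3.48 = 18.70 million.
Denominator = 210.69 + 2.46 = 213.15 million.
Broad rate = 18.70 / 213.15 = 8.77%.
Headline unemployment rate = 12.76 / 210.69 = 6.06%.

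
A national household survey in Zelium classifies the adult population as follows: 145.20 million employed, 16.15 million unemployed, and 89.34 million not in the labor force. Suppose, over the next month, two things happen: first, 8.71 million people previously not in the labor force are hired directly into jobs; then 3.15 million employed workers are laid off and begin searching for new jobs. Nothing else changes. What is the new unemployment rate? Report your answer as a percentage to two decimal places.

Initially, labor force = 145.20 + 16.15 = 161.35 million, so u = 16.15/161.35 = 10.01%.
After the first change, employed and labor force both rise by 8.71; unemployed unchanged → E = 153.91, U = 16.15, labor force = 170.06 million.
After the second change, employed falls and unemployed rises by 3.15; labor force unchanged → E = 150.76, U = 19.30, labor force = 170.06 million.
New unemployment rate = 19.30 / 170.06 = 11.35%.

New unemployment rate ≈ 11.35%.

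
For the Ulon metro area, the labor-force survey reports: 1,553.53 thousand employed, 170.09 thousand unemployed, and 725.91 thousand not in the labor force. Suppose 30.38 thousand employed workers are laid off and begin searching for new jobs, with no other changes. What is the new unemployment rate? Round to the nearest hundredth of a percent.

New unemployment rate ≈ 11.63%.

Initially, labor force = 1,553.53 + 170.09 = 1,723.62 thousand, so u = 170.09/1,723.62 = 9.87%.
After the change, employed falls and unemployed rises by 30.38; labor force unchanged → E = 1,523.15, U = 200.47, labor force = 1,723.62 thousand.
New unemployment rate = 200.47 / 1,723.62 = 11.63%.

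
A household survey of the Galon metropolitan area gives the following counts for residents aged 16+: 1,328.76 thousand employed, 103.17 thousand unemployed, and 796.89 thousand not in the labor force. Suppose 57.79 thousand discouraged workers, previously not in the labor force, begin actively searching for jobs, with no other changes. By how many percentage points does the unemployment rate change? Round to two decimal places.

The unemployment rate changes by +3.60 percentage points.

Initially, labor force = 1,328.76 + 103.17 = 1,431.93 thousand, so u = 103.17/1,431.93 = 7.20%.
After the change, unemployed and labor force both rise by 57.79 → E = 1,328.76, U = 160.96, labor force = 1,489.72 thousand.
New unemployment rate = 160.96 / 1,489.72 = 10.80%.
Change = 10.80% − 7.20% = +3.60 percentage points.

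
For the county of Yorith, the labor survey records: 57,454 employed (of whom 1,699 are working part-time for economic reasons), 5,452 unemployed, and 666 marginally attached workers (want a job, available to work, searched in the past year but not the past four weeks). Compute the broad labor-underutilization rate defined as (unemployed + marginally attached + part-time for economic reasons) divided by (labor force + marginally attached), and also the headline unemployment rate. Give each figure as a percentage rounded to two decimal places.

Labor force = 57,454 + 5,452 = 62,906.
Numerator = 5,452 + 666 + 1,699 = 7,817.
Denominator = 62,906 + 666 = 63,572.
Broad rate = 7,817 / 63,572 = 12.30%.
Headline unemployment rate = 5,452 / 62,906 = 8.67%.

Broad underutilization rate ≈ 12.30%; headline unemployment rate ≈ 8.67%.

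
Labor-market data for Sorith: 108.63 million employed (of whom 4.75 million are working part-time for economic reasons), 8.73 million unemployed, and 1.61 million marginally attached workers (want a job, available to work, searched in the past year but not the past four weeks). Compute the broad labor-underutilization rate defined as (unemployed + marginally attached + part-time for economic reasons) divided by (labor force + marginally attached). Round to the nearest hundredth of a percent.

Broad underutilization rate ≈ 12.68%.

Labor force = 108.63 + 8.73 = 117.36 million.
Numerator = 8.73 + 1.61 + 4.75 = 15.09 million.
Denominator = 117.36 + 1.61 = 118.97 million.
Broad rate = 15.09 / 118.97 = 12.68%.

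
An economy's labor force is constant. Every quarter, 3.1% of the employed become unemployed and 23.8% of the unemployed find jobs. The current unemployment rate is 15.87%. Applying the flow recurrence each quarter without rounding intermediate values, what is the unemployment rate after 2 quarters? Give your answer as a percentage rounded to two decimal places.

Unemployment rate after two quarters ≈ 13.85%.

With a fixed labor force, u_{t+1} = u_t + s·(1−u_t) − f·u_t = u_t·(1−s−f) + s.
Here 1−s−f = 0.731 and s = 0.031.
u_1 = 0.158700 × 0.731 + 0.031 = 0.147010.
u_2 = 0.147010 × 0.731 + 0.031 = 0.138464.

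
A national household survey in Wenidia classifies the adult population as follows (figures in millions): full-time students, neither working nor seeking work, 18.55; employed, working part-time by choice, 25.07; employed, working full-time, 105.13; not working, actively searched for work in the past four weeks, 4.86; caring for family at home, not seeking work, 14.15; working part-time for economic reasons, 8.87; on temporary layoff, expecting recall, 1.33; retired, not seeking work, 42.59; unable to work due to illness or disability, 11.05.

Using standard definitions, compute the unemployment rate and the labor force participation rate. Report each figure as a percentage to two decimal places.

Unemployment rate ≈ 4.26%; labor force participation rate ≈ 62.72%.

Employed = 25.07 + 105.13 + 8.87 = 139.07 million (anyone who worked, including part-time for economic reasons, counts as employed).
Unemployed = 4.86 + 1.33 = 6.19 million (jobless and actively searching, or on temporary layoff).
Labor force = 139.07 + 6.19 = 145.26 million.
Not in labor force = 18.55 + 14.15 + 42.59 + 11.05 = 86.34 million (those not working and not actively searching are outside the labor force).
Civilian working-age population = 145.26 + 86.34 = 231.60 million.
Unemployment rate = 6.19 / 145.26 = 4.26%.
Labor force participation rate = 145.26 / 231.60 = 62.72%.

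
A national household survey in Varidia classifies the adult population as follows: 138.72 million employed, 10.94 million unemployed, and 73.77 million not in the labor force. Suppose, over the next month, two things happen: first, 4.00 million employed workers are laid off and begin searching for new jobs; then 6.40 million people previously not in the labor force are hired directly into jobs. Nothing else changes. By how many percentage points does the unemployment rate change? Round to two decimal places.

The unemployment rate changes by +2.26 percentage points.

Initially, labor force = 138.72 + 10.94 = 149.66 million, so u = 10.94/149.66 = 7.31%.
After the first change, employed falls and unemployed rises by 4.00; labor force unchanged → E = 134.72, U = 14.94, labor force = 149.66 million.
After the second change, employed and labor force both rise by 6.40; unemployed unchanged → E = 141.12, U = 14.94, labor force = 156.06 million.
New unemployment rate = 14.94 / 156.06 = 9.57%.
Change = 9.57% − 7.31% = +2.26 percentage points.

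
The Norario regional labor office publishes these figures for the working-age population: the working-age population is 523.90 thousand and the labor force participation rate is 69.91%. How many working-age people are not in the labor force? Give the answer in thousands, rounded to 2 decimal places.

Share not in the labor force = 1 − 0.6991 = 0.3009.
Not in labor force = 0.3009 × 523.90 ≈ 157.64 thousand.

About 157.64 thousand are not in the labor force.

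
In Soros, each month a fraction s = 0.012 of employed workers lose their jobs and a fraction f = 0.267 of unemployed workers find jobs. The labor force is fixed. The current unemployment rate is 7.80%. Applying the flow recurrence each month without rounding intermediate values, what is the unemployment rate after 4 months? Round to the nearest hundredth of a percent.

With a fixed labor force, u_{t+1} = u_t + s·(1−u_t) − f·u_t = u_t·(1−s−f) + s.
Here 1−s−f = 0.721 and s = 0.012.
u_1 = 0.078000 × 0.721 + 0.012 = 0.068238.
u_2 = 0.068238 × 0.721 + 0.012 = 0.061200.
u_3 = 0.061200 × 0.721 + 0.012 = 0.056125.
u_4 = 0.056125 × 0.721 + 0.012 = 0.052466.

Unemployment rate after four months ≈ 5.25%.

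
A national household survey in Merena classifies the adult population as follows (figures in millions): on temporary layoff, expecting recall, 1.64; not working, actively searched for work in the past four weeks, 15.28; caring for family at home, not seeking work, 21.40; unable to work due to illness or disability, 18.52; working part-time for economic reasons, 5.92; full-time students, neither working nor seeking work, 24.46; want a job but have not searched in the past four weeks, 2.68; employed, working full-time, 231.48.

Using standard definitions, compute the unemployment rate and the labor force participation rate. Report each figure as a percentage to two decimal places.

Employed = 5.92 + 231.48 = 237.40 million (anyone who worked, including part-time for economic reasons, counts as employed).
Unemployed = 1.64 + 15.28 = 16.92 million (jobless and actively searching, or on temporary layoff).
Labor force = 237.40 + 16.92 = 254.32 million.
Not in labor force = 21.40 + 18.52 + 24.46 + 2.68 = 67.06 million (those not working and not actively searching are outside the labor force — including those who want a job but have given up searching).
Civilian working-age population = 254.32 + 67.06 = 321.38 million.
Unemployment rate = 16.92 / 254.32 = 6.65%.
Labor force participation rate = 254.32 / 321.38 = 79.13%.

Unemployment rate ≈ 6.65%; labor force participation rate ≈ 79.13%.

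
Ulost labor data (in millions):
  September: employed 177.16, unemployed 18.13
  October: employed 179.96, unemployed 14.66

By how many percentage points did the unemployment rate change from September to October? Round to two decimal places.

September: labor force = 177.16 + 18.13 = 195.29; u = 18.13/195.29 = 9.28%.
October: labor force = 179.96 + 14.66 = 194.62; u = 14.66/194.62 = 7.53%.
Change = 7.53% − 9.28% = −1.75 pp.

The unemployment rate changed by −1.75 percentage points.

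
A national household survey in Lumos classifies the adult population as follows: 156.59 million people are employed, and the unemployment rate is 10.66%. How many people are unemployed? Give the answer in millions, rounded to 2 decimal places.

Let U be the number unemployed. The labor force is E + U, and U/(E+U) = 0.1066.
So U = 0.1066 × 156.59 / (1 − 0.1066) = 16.6925 / 0.8934 ≈ 18.68 million.

About 18.68 million are unemployed.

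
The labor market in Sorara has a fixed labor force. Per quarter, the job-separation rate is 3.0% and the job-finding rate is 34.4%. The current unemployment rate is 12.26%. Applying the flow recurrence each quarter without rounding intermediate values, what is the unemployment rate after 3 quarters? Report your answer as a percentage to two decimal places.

With a fixed labor force, u_{t+1} = u_t + s·(1−u_t) − f·u_t = u_t·(1−s−f) + s.
Here 1−s−f = 0.626 and s = 0.030.
u_1 = 0.122600 × 0.626 + 0.030 = 0.106748.
u_2 = 0.106748 × 0.626 + 0.030 = 0.096824.
u_3 = 0.096824 × 0.626 + 0.030 = 0.090612.

Unemployment rate after three quarters ≈ 9.06%.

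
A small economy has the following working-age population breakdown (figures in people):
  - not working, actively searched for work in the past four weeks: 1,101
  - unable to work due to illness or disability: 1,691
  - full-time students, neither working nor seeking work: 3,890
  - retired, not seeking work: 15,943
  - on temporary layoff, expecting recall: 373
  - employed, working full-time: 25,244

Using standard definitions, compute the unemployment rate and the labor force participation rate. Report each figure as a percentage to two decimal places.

Employed = 25,244.
Unemployed = 1,101 + 373 = 1,474 (jobless and actively searching, or on temporary layoff).
Labor force = 25,244 + 1,474 = 26,718.
Not in labor force = 1,691 + 3,890 + 15,943 = 21,524 (those not working and not actively searching are outside the labor force).
Civilian working-age population = 26,718 + 21,524 = 48,242.
Unemployment rate = 1,474 / 26,718 = 5.52%.
Labor force participation rate = 26,718 / 48,242 = 55.38%.

Unemployment rate ≈ 5.52%; labor force participation rate ≈ 55.38%.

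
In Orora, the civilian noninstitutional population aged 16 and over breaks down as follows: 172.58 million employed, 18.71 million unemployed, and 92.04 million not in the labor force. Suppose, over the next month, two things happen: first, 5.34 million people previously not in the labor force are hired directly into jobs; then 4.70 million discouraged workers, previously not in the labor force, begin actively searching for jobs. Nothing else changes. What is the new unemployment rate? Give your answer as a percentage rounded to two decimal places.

Initially, labor force = 172.58 + 18.71 = 191.29 million, so u = 18.71/191.29 = 9.78%.
After the first change, employed and labor force both rise by 5.34; unemployed unchanged → E = 177.92, U = 18.71, labor force = 196.63 million.
After the second change, unemployed and labor force both rise by 4.70 → E = 177.92, U = 23.41, labor force = 201.33 million.
New unemployment rate = 23.41 / 201.33 = 11.63%.

New unemployment rate ≈ 11.63%.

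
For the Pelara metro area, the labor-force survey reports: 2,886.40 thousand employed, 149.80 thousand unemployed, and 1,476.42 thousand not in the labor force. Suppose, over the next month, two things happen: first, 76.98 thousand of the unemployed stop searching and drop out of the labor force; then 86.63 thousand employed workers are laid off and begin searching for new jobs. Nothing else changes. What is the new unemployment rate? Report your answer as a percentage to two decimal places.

Initially, labor force = 2,886.40 + 149.80 = 3,036.20 thousand, so u = 149.80/3,036.20 = 4.93%.
After the first change, unemployed and labor force both fall by 76.98 → E = 2,886.40, U = 72.82, labor force = 2,959.22 thousand.
After the second change, employed falls and unemployed rises by 86.63; labor force unchanged → E = 2,799.77, U = 159.45, labor force = 2,959.22 thousand.
New unemployment rate = 159.45 / 2,959.22 = 5.39%.

New unemployment rate ≈ 5.39%.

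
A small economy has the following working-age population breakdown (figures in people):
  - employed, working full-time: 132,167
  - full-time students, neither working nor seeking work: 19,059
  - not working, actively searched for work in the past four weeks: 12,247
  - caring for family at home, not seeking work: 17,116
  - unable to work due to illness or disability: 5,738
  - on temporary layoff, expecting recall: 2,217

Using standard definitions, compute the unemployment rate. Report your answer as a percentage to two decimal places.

Unemployment rate ≈ 9.86%.

Employed = 132,167.
Unemployed = 12,247 + 2,217 = 14,464 (jobless and actively searching, or on temporary layoff).
Labor force = 132,167 + 14,464 = 146,631.
Unemployment rate = 14,464 / 146,631 = 9.86%.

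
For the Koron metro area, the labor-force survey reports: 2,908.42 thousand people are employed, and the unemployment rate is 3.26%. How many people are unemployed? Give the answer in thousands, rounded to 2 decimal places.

Let U be the number unemployed. The labor force is E + U, and U/(E+U) = 0.0326.
So U = 0.0326 × 2,908.42 / (1 − 0.0326) = 94.8145 / 0.9674 ≈ 98.01 thousand.

About 98.01 thousand are unemployed.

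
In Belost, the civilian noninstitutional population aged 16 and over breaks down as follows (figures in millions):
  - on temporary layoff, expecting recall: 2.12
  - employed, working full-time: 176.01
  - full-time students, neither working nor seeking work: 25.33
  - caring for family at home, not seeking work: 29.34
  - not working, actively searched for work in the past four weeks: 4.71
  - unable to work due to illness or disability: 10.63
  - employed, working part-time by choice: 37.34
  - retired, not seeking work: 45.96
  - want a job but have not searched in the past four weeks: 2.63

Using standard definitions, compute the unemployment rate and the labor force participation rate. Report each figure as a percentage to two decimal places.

Employed = 176.01 + 37.34 = 213.35 million.
Unemployed = 2.12 + 4.71 = 6.83 million (jobless and actively searching, or on temporary layoff).
Labor force = 213.35 + 6.83 = 220.18 million.
Not in labor force = 25.33 + 29.34 + 10.63 + 45.96 + 2.63 = 113.89 million (those not working and not actively searching are outside the labor force — including those who want a job but have given up searching).
Civilian working-age population = 220.18 + 113.89 = 334.07 million.
Unemployment rate = 6.83 / 220.18 = 3.10%.
Labor force participation rate = 220.18 / 334.07 = 65.91%.

Unemployment rate ≈ 3.10%; labor force participation rate ≈ 65.91%.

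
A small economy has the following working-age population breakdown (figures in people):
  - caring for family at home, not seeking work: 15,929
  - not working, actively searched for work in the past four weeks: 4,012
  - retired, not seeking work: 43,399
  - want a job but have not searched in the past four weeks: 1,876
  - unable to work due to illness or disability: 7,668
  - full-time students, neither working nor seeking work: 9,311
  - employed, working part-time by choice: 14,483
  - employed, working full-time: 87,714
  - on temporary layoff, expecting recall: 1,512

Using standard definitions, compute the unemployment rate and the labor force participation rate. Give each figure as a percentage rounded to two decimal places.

Unemployment rate ≈ 5.13%; labor force participation rate ≈ 57.94%.

Employed = 14,483 + 87,714 = 102,197.
Unemployed = 4,012 + 1,512 = 5,524 (jobless and actively searching, or on temporary layoff).
Labor force = 102,197 + 5,524 = 107,721.
Not in labor force = 15,929 + 43,399 + 1,876 + 7,668 + 9,311 = 78,183 (those not working and not actively searching are outside the labor force — including those who want a job but have given up searching).
Civilian working-age population = 107,721 + 78,183 = 185,904.
Unemployment rate = 5,524 / 107,721 = 5.13%.
Labor force participation rate = 107,721 / 185,904 = 57.94%.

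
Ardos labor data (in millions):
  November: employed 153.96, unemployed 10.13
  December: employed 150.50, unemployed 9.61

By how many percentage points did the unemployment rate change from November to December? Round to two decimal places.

November: labor force = 153.96 + 10.13 = 164.09; u = 10.13/164.09 = 6.17%.
December: labor force = 150.50 + 9.61 = 160.11; u = 9.61/160.11 = 6.00%.
Change = 6.00% − 6.17% = −0.17 pp.

The unemployment rate changed by −0.17 percentage points.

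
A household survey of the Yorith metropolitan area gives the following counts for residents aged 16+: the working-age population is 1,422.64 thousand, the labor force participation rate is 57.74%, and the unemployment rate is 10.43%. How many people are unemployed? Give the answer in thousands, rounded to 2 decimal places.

Labor force = 0.5774 × 1,422.64 = 821.43 thousand.
Unemployed = 0.1043 × 821.43 ≈ 85.68 thousand.

About 85.68 thousand are unemployed.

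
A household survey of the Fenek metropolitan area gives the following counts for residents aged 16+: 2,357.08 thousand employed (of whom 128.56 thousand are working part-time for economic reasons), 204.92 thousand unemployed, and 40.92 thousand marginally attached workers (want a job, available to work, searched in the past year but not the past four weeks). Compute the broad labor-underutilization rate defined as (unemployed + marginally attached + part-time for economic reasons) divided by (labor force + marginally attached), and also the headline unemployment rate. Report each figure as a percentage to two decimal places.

Broad underutilization rate ≈ 14.38%; headline unemployment rate ≈ 8.00%.

Labor force = 2,357.08 + 204.92 = 2,562.00 thousand.
Numerator = 204.92 + 40.92 + 128.56 = 374.40 thousand.
Denominator = 2,562.00 + 40.92 = 2,602.92 thousand.
Broad rate = 374.40 / 2,602.92 = 14.38%.
Headline unemployment rate = 204.92 / 2,562.00 = 8.00%.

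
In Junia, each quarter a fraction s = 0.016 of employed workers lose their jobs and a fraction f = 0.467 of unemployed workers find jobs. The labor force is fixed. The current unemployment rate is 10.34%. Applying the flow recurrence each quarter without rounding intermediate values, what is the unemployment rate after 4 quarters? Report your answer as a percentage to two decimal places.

With a fixed labor force, u_{t+1} = u_t + s·(1−u_t) − f·u_t = u_t·(1−s−f) + s.
Here 1−s−f = 0.517 and s = 0.016.
u_1 = 0.103400 × 0.517 + 0.016 = 0.069458.
u_2 = 0.069458 × 0.517 + 0.016 = 0.051910.
u_3 = 0.051910 × 0.517 + 0.016 = 0.042837.
u_4 = 0.042837 × 0.517 + 0.016 = 0.038147.

Unemployment rate after four quarters ≈ 3.81%.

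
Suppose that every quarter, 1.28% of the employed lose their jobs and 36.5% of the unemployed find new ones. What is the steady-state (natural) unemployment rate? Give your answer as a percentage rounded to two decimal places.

Steady-state unemployment rate ≈ 3.39%.

At steady state the flows balance: s·E = f·U, so U/(E+U) = s/(s+f).
u* = 1.28 / (1.28 + 36.5) = 1.28 / 37.78 = 3.39%.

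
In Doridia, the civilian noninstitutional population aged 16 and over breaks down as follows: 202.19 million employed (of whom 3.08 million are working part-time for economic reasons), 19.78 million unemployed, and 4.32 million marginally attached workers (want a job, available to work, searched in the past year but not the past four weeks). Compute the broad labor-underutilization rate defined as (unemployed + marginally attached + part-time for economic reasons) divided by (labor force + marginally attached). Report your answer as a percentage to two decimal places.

Broad underutilization rate ≈ 12.01%.

Labor force = 202.19 + 19.78 = 221.97 million.
Numerator = 19.78 + 4.32 + 3.08 = 27.18 million.
Denominator = 221.97 + 4.32 = 226.29 million.
Broad rate = 27.18 / 226.29 = 12.01%.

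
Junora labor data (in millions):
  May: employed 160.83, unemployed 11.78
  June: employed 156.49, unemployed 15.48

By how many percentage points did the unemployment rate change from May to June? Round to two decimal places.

The unemployment rate changed by +2.18 percentage points.

May: labor force = 160.83 + 11.78 = 172.61; u = 11.78/172.61 = 6.82%.
June: labor force = 156.49 + 15.48 = 171.97; u = 15.48/171.97 = 9.00%.
Change = 9.00% − 6.82% = +2.18 pp.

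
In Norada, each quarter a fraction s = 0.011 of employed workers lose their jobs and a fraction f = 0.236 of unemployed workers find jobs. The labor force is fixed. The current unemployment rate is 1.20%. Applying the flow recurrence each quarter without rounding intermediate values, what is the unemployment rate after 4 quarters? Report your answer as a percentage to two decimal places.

With a fixed labor force, u_{t+1} = u_t + s·(1−u_t) − f·u_t = u_t·(1−s−f) + s.
Here 1−s−f = 0.753 and s = 0.011.
u_1 = 0.012000 × 0.753 + 0.011 = 0.020036.
u_2 = 0.020036 × 0.753 + 0.011 = 0.026087.
u_3 = 0.026087 × 0.753 + 0.011 = 0.030644.
u_4 = 0.030644 × 0.753 + 0.011 = 0.034075.

Unemployment rate after four quarters ≈ 3.41%.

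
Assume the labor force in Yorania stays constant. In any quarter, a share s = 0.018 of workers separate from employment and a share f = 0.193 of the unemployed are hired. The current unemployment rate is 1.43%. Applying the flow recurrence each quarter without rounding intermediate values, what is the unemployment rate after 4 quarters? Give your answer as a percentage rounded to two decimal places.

Unemployment rate after four quarters ≈ 5.78%.

With a fixed labor force, u_{t+1} = u_t + s·(1−u_t) − f·u_t = u_t·(1−s−f) + s.
Here 1−s−f = 0.789 and s = 0.018.
u_1 = 0.014300 × 0.789 + 0.018 = 0.029283.
u_2 = 0.029283 × 0.789 + 0.018 = 0.041104.
u_3 = 0.041104 × 0.789 + 0.018 = 0.050431.
u_4 = 0.050431 × 0.789 + 0.018 = 0.057790.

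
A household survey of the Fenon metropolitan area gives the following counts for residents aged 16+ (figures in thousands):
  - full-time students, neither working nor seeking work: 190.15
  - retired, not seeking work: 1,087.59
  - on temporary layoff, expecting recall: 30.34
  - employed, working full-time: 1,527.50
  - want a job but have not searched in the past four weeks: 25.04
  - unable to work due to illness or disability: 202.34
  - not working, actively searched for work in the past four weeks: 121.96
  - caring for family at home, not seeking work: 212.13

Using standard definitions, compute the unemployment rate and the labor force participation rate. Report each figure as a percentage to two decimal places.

Unemployment rate ≈ 9.07%; labor force participation rate ≈ 49.45%.

Employed = 1,527.50 thousand.
Unemployed = 30.34 + 121.96 = 152.30 thousand (jobless and actively searching, or on temporary layoff).
Labor force = 1,527.50 + 152.30 = 1,679.80 thousand.
Not in labor force = 190.15 + 1,087.59 + 25.04 + 202.34 + 212.13 = 1,717.25 thousand (those not working and not actively searching are outside the labor force — including those who want a job but have given up searching).
Civilian working-age population = 1,679.80 + 1,717.25 = 3,397.05 thousand.
Unemployment rate = 152.30 / 1,679.80 = 9.07%.
Labor force participation rate = 1,679.80 / 3,397.05 = 49.45%.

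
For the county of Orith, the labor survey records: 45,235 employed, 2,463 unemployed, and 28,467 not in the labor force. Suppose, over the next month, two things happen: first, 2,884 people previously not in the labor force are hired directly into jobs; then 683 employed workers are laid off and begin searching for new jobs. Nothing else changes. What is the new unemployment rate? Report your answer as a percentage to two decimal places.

Initially, labor force = 45,235 + 2,463 = 47,698, so u = 2,463/47,698 = 5.16%.
After the first change, employed and labor force both rise by 2,884; unemployed unchanged → E = 48,119, U = 2,463, labor force = 50,582.
After the second change, employed falls and unemployed rises by 683; labor force unchanged → E = 47,436, U = 3,146, labor force = 50,582.
New unemployment rate = 3,146 / 50,582 = 6.22%.

New unemployment rate ≈ 6.22%.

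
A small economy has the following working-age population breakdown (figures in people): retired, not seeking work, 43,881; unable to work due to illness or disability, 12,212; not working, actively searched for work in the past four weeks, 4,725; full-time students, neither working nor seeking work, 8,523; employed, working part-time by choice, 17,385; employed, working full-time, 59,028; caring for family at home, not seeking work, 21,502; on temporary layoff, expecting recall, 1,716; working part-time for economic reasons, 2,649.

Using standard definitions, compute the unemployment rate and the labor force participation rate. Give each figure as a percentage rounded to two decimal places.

Employed = 17,385 + 59,028 + 2,649 = 79,062 (anyone who worked, including part-time for economic reasons, counts as employed).
Unemployed = 4,725 + 1,716 = 6,441 (jobless and actively searching, or on temporary layoff).
Labor force = 79,062 + 6,441 = 85,503.
Not in labor force = 43,881 + 12,212 + 8,523 + 21,502 = 86,118 (those not working and not actively searching are outside the labor force).
Civilian working-age population = 85,503 + 86,118 = 171,621.
Unemployment rate = 6,441 / 85,503 = 7.53%.
Labor force participation rate = 85,503 / 171,621 = 49.82%.

Unemployment rate ≈ 7.53%; labor force participation rate ≈ 49.82%.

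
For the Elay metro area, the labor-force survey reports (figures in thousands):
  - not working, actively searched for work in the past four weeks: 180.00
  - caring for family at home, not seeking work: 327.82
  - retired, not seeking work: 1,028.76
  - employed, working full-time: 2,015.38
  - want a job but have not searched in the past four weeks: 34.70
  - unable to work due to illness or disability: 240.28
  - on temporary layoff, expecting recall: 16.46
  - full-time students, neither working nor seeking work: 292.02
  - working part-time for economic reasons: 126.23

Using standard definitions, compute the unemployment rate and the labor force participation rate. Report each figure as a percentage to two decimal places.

Employed = 2,015.38 + 126.23 = 2,141.61 thousand (anyone who worked, including part-time for economic reasons, counts as employed).
Unemployed = 180.00 + 16.46 = 196.46 thousand (jobless and actively searching, or on temporary layoff).
Labor force = 2,141.61 + 196.46 = 2,338.07 thousand.
Not in labor force = 327.82 + 1,028.76 + 34.70 + 240.28 + 292.02 = 1,923.58 thousand (those not working and not actively searching are outside the labor force — including those who want a job but have given up searching).
Civilian working-age population = 2,338.07 + 1,923.58 = 4,261.65 thousand.
Unemployment rate = 196.46 / 2,338.07 = 8.40%.
Labor force participation rate = 2,338.07 / 4,261.65 = 54.86%.

Unemployment rate ≈ 8.40%; labor force participation rate ≈ 54.86%.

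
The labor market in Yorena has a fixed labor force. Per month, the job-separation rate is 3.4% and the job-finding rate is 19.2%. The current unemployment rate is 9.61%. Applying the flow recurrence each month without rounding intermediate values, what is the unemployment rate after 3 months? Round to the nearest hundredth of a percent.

Unemployment rate after three months ≈ 12.52%.

With a fixed labor force, u_{t+1} = u_t + s·(1−u_t) − f·u_t = u_t·(1−s−f) + s.
Here 1−s−f = 0.774 and s = 0.034.
u_1 = 0.096100 × 0.774 + 0.034 = 0.108381.
u_2 = 0.108381 × 0.774 + 0.034 = 0.117887.
u_3 = 0.117887 × 0.774 + 0.034 = 0.125245.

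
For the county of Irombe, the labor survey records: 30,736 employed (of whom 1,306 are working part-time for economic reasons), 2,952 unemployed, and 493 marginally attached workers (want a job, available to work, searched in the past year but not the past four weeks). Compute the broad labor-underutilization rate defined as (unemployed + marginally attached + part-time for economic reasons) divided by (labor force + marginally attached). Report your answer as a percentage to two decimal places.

Broad underutilization rate ≈ 13.90%.

Labor force = 30,736 + 2,952 = 33,688.
Numerator = 2,952 + 493 + 1,306 = 4,751.
Denominator = 33,688 + 493 = 34,181.
Broad rate = 4,751 / 34,181 = 13.90%.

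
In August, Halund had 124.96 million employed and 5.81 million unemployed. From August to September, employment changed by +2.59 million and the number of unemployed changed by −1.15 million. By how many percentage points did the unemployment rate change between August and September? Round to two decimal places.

The unemployment rate changed by −0.92 percentage points.

August: labor force = 124.96 + 5.81 = 130.77; u = 5.81/130.77 = 4.44%.
September: labor force = 127.55 + 4.66 = 132.21; u = 4.66/132.21 = 3.52%.
Change = 3.52% − 4.44% = −0.92 pp.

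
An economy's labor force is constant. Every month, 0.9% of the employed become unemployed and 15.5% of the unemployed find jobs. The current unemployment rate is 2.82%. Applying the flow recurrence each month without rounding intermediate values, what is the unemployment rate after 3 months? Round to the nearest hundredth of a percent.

With a fixed labor force, u_{t+1} = u_t + s·(1−u_t) − f·u_t = u_t·(1−s−f) + s.
Here 1−s−f = 0.836 and s = 0.009.
u_1 = 0.028200 × 0.836 + 0.009 = 0.032575.
u_2 = 0.032575 × 0.836 + 0.009 = 0.036233.
u_3 = 0.036233 × 0.836 + 0.009 = 0.039291.

Unemployment rate after three months ≈ 3.93%.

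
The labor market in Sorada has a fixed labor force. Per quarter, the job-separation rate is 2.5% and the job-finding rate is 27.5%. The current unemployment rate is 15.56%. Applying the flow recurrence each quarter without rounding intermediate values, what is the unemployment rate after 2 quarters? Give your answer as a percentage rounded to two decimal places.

Unemployment rate after two quarters ≈ 11.87%.

With a fixed labor force, u_{t+1} = u_t + s·(1−u_t) − f·u_t = u_t·(1−s−f) + s.
Here 1−s−f = 0.700 and s = 0.025.
u_1 = 0.155600 × 0.700 + 0.025 = 0.133920.
u_2 = 0.133920 × 0.700 + 0.025 = 0.118744.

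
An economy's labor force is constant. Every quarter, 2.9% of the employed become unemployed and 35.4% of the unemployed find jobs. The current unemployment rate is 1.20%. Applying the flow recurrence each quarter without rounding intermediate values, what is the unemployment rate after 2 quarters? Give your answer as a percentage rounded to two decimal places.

Unemployment rate after two quarters ≈ 5.15%.

With a fixed labor force, u_{t+1} = u_t + s·(1−u_t) − f·u_t = u_t·(1−s−f) + s.
Here 1−s−f = 0.617 and s = 0.029.
u_1 = 0.012000 × 0.617 + 0.029 = 0.036404.
u_2 = 0.036404 × 0.617 + 0.029 = 0.051461.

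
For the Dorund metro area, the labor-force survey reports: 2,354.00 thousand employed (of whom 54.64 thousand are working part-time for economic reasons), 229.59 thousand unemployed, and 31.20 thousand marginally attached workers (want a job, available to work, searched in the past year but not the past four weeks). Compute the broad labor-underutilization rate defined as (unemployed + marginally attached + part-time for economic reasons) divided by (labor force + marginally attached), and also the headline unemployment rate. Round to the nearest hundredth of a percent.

Labor force = 2,354.00 + 229.59 = 2,583.59 thousand.
Numerator = 229.59 + 31.20 + 54.64 = 315.43 thousand.
Denominator = 2,583.59 + 31.20 = 2,614.79 thousand.
Broad rate = 315.43 / 2,614.79 = 12.06%.
Headline unemployment rate = 229.59 / 2,583.59 = 8.89%.

Broad underutilization rate ≈ 12.06%; headline unemployment rate ≈ 8.89%.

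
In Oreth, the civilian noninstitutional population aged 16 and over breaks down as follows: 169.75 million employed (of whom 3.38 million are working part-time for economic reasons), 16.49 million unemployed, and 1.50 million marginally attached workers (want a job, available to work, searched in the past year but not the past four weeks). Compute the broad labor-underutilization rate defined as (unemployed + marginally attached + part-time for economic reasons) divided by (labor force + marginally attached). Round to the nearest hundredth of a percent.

Labor force = 169.75 + 16.49 = 186.24 million.
Numerator = 16.49 + 1.50 + 3.38 = 21.37 million.
Denominator = 186.24 + 1.50 = 187.74 million.
Broad rate = 21.37 / 187.74 = 11.38%.

Broad underutilization rate ≈ 11.38%.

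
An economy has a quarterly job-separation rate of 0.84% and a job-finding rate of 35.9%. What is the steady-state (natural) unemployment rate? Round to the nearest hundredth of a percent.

At steady state the flows balance: s·E = f·U, so U/(E+U) = s/(s+f).
u* = 0.84 / (0.84 + 35.9) = 0.84 / 36.74 = 2.29%.

Steady-state unemployment rate ≈ 2.29%.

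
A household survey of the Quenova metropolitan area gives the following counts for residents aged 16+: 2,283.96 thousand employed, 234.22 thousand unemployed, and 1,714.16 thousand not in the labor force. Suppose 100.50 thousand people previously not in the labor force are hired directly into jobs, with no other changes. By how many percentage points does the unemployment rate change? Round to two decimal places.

Initially, labor force = 2,283.96 + 234.22 = 2,518.18 thousand, so u = 234.22/2,518.18 = 9.30%.
After the change, employed and labor force both rise by 100.50; unemployed unchanged → E = 2,384.46, U = 234.22, labor force = 2,618.68 thousand.
New unemployment rate = 234.22 / 2,618.68 = 8.94%.
Change = 8.94% − 9.30% = −0.36 percentage points.

The unemployment rate changes by −0.36 percentage points.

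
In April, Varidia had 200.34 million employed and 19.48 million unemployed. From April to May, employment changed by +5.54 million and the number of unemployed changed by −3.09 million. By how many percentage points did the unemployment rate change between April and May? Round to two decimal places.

April: labor force = 200.34 + 19.48 = 219.82; u = 19.48/219.82 = 8.86%.
May: labor force = 205.88 + 16.39 = 222.27; u = 16.39/222.27 = 7.37%.
Change = 7.37% − 8.86% = −1.49 pp.

The unemployment rate changed by −1.49 percentage points.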